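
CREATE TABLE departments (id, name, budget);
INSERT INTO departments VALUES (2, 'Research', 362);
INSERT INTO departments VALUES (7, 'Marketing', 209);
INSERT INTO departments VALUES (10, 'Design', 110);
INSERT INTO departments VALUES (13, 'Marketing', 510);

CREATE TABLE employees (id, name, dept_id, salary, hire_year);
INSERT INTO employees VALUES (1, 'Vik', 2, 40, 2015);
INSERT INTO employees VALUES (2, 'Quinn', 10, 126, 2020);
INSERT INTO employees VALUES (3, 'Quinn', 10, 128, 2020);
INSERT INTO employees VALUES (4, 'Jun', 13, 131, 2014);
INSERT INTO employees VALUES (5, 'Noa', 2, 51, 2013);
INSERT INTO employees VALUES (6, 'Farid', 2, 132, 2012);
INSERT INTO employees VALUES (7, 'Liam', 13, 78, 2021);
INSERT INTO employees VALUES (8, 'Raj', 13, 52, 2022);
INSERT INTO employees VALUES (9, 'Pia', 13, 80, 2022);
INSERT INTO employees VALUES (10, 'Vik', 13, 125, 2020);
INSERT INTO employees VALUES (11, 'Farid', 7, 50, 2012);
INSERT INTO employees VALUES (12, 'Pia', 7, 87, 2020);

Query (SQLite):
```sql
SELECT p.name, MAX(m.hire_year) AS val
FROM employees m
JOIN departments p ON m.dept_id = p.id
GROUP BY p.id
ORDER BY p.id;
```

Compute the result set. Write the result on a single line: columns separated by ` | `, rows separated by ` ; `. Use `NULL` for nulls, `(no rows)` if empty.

Research | 2015 ; Marketing | 2020 ; Design | 2020 ; Marketing | 2022

Join each employees row to its departments via dept_id.
Group joined rows by departments.id; compute MAX(m.hire_year) per group.
  2: ids {1, 5, 6} → MAX(m.hire_year)=2015
  7: ids {11, 12} → MAX(m.hire_year)=2020
  10: ids {2, 3} → MAX(m.hire_year)=2020
  13: ids {4, 7, 8, 9, 10} → MAX(m.hire_year)=2022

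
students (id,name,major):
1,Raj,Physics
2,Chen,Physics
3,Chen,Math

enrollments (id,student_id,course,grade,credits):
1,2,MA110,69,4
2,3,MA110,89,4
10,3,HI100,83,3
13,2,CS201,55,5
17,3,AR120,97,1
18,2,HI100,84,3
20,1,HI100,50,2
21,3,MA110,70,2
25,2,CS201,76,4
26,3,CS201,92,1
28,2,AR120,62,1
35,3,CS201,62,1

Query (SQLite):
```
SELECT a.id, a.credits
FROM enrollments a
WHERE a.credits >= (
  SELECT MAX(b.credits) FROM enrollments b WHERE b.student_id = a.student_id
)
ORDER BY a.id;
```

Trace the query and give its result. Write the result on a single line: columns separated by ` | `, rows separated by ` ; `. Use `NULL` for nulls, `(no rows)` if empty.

2 | 4 ; 13 | 5 ; 20 | 2

For each enrollments row a, compute MAX(credits) over rows sharing a.student_id.
Keep row a if a.credits >= that per-group MAX.
  student_id=1: MAX(credits) = 2
  student_id=2: MAX(credits) = 5
  student_id=3: MAX(credits) = 4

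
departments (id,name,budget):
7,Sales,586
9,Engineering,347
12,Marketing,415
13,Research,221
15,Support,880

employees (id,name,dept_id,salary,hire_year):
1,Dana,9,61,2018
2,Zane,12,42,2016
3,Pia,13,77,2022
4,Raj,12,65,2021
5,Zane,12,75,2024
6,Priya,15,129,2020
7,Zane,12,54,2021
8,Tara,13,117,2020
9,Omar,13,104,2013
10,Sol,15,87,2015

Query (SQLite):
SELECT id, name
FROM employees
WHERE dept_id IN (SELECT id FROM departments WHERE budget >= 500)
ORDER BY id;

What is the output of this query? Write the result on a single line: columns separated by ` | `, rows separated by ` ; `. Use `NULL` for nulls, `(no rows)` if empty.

Inner query: departments.id where budget >= 500.
Outer: keep employees rows whose dept_id is in that set.
Inner query → {7, 15}

6 | Priya ; 10 | Sol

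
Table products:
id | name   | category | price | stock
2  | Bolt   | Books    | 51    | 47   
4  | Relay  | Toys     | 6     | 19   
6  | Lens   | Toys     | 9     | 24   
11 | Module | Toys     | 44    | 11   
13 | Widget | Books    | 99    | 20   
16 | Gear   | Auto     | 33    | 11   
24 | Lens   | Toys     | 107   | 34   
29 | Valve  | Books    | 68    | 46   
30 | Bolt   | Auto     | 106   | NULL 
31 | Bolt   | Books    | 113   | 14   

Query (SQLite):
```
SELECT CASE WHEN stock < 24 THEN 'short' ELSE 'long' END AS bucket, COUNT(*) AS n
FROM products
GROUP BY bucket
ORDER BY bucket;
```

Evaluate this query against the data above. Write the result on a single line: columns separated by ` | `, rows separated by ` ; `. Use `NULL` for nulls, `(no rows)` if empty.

long | 5 ; short | 5

Bucket rows by stock < 24 → 'short' else 'long'; count each bucket.
NULL < 24 is unknown, so NULL stock falls into ELSE → 'long'.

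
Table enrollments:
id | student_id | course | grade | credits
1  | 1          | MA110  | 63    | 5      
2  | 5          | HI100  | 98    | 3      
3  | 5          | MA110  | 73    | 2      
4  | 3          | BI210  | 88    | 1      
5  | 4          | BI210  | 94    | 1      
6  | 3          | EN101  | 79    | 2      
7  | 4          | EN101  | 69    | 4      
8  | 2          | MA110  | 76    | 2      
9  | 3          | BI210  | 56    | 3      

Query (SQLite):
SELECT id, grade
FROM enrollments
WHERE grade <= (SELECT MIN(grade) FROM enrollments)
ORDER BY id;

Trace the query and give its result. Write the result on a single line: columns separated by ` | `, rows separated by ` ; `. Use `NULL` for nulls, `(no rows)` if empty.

Scalar subquery: MIN(grade) over all enrollments rows = 56.
Keep rows where grade <= that value.

9 | 56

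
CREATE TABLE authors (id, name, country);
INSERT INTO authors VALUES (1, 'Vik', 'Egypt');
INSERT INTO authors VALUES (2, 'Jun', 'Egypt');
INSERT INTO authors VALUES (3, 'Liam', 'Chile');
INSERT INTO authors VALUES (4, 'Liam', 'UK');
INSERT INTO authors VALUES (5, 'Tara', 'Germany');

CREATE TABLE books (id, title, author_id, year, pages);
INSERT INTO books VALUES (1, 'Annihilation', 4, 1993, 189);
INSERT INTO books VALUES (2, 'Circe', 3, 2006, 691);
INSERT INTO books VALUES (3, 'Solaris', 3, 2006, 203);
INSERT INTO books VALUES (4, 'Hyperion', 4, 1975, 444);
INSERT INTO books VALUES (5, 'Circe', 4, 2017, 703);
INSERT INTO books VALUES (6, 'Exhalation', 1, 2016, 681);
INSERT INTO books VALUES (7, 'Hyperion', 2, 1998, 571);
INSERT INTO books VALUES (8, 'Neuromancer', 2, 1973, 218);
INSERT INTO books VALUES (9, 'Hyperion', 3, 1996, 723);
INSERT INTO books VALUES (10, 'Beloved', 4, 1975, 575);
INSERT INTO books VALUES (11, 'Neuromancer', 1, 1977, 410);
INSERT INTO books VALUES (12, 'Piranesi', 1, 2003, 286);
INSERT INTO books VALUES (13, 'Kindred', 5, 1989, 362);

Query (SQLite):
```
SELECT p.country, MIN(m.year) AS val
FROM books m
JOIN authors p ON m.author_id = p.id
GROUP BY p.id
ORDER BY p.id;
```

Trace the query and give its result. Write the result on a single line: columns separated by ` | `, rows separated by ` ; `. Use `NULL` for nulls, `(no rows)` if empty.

Egypt | 1977 ; Egypt | 1973 ; Chile | 1996 ; UK | 1975 ; Germany | 1989

Join each books row to its authors via author_id.
Group joined rows by authors.id; compute MIN(m.year) per group.
  1: ids {6, 11, 12} → MIN(m.year)=1977
  2: ids {7, 8} → MIN(m.year)=1973
  3: ids {2, 3, 9} → MIN(m.year)=1996
  4: ids {1, 4, 5, 10} → MIN(m.year)=1975
  5: ids {13} → MIN(m.year)=1989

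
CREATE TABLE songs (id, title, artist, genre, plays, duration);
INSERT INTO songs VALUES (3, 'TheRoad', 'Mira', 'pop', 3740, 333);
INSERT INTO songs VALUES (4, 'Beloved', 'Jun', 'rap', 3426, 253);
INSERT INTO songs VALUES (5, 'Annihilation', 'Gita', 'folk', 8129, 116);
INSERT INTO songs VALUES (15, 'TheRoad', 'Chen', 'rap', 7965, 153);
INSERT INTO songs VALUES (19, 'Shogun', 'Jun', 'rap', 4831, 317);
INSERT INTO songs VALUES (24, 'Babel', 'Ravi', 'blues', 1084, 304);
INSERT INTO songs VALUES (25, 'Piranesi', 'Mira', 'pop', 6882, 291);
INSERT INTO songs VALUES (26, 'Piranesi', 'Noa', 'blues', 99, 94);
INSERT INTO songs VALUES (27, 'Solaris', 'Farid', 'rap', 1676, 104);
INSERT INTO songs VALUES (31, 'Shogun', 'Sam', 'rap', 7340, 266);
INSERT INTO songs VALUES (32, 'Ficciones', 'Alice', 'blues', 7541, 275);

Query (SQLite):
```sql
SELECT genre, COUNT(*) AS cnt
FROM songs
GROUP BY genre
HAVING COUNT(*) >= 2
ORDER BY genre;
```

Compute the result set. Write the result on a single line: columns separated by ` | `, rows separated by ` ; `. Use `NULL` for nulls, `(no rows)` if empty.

blues | 3 ; pop | 2 ; rap | 5

Partition songs by genre; compute COUNT(*) within each group.
HAVING: keep groups with count ≥ 2.
  blues: ids {24, 26, 32} → COUNT(*)=3
  folk: ids {5} → COUNT(*)=1
  pop: ids {3, 25} → COUNT(*)=2
  rap: ids {4, 15, 19, 27, 31} → COUNT(*)=5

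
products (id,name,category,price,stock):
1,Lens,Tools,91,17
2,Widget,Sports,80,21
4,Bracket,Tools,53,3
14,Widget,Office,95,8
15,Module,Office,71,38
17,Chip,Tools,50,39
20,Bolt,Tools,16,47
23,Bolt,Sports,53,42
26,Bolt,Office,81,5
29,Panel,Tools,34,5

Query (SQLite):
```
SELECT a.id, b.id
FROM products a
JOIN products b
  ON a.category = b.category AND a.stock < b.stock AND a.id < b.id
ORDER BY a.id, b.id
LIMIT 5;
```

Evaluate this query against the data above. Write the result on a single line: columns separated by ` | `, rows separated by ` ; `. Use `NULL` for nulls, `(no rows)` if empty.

1 | 17 ; 1 | 20 ; 2 | 23 ; 4 | 17 ; 4 | 20

Pairs (a,b) with same category, a.stock < b.stock, a.id < b.id.
category groups: Office:{14,15,26} Sports:{2,23} Tools:{1,4,17,20,29}
Ordered by (a.id, b.id); first 5.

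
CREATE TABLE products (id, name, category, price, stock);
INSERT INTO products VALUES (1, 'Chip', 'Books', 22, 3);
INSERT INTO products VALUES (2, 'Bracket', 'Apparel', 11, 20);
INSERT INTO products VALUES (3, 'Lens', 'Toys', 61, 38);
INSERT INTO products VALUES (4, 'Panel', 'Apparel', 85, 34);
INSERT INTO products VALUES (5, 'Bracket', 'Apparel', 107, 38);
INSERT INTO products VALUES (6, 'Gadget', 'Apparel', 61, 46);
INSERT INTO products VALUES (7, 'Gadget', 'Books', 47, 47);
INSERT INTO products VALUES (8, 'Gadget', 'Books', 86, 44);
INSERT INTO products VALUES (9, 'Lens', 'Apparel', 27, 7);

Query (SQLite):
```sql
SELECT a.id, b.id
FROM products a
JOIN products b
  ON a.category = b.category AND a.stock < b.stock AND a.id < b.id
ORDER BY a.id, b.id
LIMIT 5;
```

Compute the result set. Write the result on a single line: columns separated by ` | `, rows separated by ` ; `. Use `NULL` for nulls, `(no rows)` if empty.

1 | 7 ; 1 | 8 ; 2 | 4 ; 2 | 5 ; 2 | 6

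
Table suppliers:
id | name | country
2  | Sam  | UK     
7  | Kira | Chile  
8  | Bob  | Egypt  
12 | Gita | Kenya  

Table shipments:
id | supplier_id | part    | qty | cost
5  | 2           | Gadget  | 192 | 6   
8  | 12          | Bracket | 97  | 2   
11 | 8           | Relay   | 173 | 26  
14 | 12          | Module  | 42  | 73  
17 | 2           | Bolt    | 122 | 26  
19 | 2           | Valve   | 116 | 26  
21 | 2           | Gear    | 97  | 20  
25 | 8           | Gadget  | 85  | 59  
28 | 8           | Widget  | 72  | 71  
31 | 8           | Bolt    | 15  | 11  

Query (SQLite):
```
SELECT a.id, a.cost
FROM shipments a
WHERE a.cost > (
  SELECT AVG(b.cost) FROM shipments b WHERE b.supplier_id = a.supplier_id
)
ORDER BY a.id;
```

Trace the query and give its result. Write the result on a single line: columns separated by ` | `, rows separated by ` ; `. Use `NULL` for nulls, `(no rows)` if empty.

For each shipments row a, compute AVG(cost) over rows sharing a.supplier_id.
Keep row a if a.cost > that per-group AVG.
  supplier_id=2: AVG(cost) = 19.5
  supplier_id=8: AVG(cost) = 41.75
  supplier_id=12: AVG(cost) = 37.5

14 | 73 ; 17 | 26 ; 19 | 26 ; 21 | 20 ; 25 | 59 ; 28 | 71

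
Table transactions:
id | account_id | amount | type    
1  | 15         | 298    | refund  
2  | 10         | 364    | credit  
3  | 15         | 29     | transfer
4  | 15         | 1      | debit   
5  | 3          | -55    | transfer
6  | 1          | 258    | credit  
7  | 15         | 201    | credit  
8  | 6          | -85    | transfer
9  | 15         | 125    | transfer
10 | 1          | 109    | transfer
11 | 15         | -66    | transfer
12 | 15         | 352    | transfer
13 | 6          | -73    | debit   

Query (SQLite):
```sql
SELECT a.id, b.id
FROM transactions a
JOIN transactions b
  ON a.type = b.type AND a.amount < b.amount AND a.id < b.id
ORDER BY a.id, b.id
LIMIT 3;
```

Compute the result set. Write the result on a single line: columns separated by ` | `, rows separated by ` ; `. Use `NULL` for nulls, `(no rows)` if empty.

3 | 9 ; 3 | 10 ; 3 | 12

Pairs (a,b) with same type, a.amount < b.amount, a.id < b.id.
type groups: credit:{2,6,7} debit:{4,13} refund:{1} transfer:{3,5,8,9,10,11,12}
Ordered by (a.id, b.id); first 3.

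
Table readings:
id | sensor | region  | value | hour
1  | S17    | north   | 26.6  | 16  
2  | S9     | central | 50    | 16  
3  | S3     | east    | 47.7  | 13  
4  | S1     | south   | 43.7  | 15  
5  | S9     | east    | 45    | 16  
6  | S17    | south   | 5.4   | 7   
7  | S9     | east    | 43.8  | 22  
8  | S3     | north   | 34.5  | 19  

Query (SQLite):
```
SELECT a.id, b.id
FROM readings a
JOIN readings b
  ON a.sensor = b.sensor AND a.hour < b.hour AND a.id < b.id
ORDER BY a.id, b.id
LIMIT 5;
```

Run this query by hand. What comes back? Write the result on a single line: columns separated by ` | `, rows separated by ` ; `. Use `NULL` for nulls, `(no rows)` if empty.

2 | 7 ; 3 | 8 ; 5 | 7

Pairs (a,b) with same sensor, a.hour < b.hour, a.id < b.id.
sensor groups: S1:{4} S17:{1,6} S3:{3,8} S9:{2,5,7}
Ordered by (a.id, b.id); first 5.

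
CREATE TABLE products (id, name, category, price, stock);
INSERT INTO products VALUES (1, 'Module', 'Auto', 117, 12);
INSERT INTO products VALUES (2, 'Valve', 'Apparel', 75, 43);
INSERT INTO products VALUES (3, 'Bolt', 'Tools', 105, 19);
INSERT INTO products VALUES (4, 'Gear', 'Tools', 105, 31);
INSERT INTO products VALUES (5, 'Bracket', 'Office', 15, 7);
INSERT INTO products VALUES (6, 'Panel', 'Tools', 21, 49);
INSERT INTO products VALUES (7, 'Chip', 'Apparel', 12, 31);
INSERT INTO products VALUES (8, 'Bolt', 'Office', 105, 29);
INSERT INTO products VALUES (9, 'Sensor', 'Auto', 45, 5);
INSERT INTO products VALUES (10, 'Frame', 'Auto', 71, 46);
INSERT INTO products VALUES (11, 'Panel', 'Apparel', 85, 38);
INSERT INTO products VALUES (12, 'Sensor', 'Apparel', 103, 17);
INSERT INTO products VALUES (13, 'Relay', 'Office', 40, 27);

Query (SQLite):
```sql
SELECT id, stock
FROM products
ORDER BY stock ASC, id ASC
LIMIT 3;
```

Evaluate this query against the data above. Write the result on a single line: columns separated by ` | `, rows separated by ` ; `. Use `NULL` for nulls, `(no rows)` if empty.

9 | 5 ; 5 | 7 ; 1 | 12

Sort by stock asc, tiebreak id asc: (5, id=9), (7, id=5), (12, id=1), (17, id=12), (19, id=3), (27, id=13) …. Take first 3.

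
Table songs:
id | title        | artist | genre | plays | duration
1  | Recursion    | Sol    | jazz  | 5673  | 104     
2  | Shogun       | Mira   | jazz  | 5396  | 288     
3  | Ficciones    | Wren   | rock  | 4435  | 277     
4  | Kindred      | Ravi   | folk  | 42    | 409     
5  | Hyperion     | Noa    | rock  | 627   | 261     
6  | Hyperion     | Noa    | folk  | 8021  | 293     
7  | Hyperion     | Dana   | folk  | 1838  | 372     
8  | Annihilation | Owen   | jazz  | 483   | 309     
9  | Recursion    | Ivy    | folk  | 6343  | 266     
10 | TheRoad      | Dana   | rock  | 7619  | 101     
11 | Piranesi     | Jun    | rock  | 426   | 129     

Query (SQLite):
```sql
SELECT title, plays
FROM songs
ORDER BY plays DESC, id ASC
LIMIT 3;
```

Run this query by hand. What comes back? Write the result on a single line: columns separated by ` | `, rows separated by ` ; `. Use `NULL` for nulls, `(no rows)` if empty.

Sort by plays desc, tiebreak id asc: (8021, id=6), (7619, id=10), (6343, id=9), (5673, id=1), (5396, id=2), (4435, id=3) …. Take first 3.

Hyperion | 8021 ; TheRoad | 7619 ; Recursion | 6343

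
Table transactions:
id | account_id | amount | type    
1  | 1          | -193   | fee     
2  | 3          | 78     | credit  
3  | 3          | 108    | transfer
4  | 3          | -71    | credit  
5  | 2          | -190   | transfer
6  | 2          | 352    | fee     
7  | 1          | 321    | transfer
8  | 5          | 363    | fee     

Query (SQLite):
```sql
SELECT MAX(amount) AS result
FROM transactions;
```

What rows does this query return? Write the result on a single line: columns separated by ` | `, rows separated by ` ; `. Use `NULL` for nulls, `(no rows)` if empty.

363

All amount values: [-193, 78, 108, -71, -190, 352, 321, 363].
MAX of non-NULL values = 363.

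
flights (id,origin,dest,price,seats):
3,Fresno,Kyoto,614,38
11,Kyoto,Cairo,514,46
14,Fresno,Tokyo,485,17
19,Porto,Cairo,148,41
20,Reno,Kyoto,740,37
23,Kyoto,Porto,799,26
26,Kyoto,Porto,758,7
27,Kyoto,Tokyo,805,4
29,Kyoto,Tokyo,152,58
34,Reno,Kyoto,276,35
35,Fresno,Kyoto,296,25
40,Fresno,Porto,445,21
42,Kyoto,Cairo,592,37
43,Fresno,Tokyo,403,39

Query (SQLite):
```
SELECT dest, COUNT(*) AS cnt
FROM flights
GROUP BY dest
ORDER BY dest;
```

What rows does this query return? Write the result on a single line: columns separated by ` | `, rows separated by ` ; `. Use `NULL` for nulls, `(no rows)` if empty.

Cairo | 3 ; Kyoto | 4 ; Porto | 3 ; Tokyo | 4

Partition flights by dest; compute COUNT(*) within each group.
  Cairo: ids {11, 19, 42} → COUNT(*)=3
  Kyoto: ids {3, 20, 34, 35} → COUNT(*)=4
  Porto: ids {23, 26, 40} → COUNT(*)=3
  Tokyo: ids {14, 27, 29, 43} → COUNT(*)=4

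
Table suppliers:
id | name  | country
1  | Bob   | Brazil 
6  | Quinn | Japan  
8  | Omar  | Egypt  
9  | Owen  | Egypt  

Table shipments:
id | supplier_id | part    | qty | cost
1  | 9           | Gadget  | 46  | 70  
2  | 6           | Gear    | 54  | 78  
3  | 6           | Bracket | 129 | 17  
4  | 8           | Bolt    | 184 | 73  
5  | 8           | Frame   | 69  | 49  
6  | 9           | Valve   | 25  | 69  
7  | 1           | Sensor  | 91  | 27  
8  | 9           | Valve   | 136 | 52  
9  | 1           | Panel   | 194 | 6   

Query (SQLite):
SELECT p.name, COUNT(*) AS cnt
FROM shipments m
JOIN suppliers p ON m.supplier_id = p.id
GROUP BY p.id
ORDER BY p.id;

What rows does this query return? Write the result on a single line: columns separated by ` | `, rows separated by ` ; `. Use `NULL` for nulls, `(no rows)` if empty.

Bob | 2 ; Quinn | 2 ; Omar | 2 ; Owen | 3

Join each shipments row to its suppliers via supplier_id.
Group joined rows by suppliers.id; compute COUNT(*) per group.
  1: ids {7, 9} → COUNT(*)=2
  6: ids {2, 3} → COUNT(*)=2
  8: ids {4, 5} → COUNT(*)=2
  9: ids {1, 6, 8} → COUNT(*)=3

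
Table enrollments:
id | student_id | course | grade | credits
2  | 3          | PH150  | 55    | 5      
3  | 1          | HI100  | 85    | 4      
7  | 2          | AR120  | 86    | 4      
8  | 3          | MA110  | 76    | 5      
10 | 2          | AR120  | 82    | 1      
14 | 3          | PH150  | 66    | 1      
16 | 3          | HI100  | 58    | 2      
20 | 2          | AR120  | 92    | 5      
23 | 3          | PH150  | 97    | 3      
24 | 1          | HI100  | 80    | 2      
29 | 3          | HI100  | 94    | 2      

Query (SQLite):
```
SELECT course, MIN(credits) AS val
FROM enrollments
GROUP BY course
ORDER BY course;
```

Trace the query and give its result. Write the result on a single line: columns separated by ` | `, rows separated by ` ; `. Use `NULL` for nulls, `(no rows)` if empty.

Partition enrollments by course; compute MIN(credits) within each group.
  AR120: ids {7, 10, 20} → MIN(credits)=1
  HI100: ids {3, 16, 24, 29} → MIN(credits)=2
  MA110: ids {8} → MIN(credits)=5
  PH150: ids {2, 14, 23} → MIN(credits)=1

AR120 | 1 ; HI100 | 2 ; MA110 | 5 ; PH150 | 1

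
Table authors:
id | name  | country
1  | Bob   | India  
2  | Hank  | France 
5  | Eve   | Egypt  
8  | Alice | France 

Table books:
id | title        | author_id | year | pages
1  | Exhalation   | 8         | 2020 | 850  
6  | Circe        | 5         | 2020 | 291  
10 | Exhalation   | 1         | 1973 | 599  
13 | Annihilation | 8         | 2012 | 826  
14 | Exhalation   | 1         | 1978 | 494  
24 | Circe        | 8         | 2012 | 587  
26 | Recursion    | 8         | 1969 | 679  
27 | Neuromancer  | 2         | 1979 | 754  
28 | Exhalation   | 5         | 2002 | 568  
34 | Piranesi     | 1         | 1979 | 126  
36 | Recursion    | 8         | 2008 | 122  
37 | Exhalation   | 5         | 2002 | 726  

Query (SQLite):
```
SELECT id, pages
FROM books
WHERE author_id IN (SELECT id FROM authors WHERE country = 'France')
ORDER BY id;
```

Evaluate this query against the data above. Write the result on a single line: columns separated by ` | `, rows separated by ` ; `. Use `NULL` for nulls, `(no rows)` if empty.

Inner query: authors.id where country = 'France'.
Outer: keep books rows whose author_id is in that set.
Inner query → {2, 8}

1 | 850 ; 13 | 826 ; 24 | 587 ; 26 | 679 ; 27 | 754 ; 36 | 122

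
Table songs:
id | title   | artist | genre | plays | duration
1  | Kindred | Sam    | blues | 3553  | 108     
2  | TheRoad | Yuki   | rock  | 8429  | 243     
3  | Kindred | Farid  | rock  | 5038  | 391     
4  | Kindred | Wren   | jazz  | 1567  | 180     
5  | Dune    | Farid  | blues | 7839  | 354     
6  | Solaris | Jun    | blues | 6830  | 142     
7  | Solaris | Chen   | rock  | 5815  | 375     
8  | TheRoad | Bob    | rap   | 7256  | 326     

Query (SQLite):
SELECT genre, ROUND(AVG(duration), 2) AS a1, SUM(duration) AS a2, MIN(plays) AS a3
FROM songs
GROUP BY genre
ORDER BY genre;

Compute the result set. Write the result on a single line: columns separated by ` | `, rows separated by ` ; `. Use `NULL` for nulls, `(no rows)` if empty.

Group songs by genre.
Per group compute: ROUND(AVG(duration), 2), SUM(duration), MIN(plays).
  blues: ids {1, 5, 6} → ROUND(AVG(duration), 2)=201.33, SUM(duration)=604, MIN(plays)=3553
  jazz: ids {4} → ROUND(AVG(duration), 2)=180, SUM(duration)=180, MIN(plays)=1567
  rap: ids {8} → ROUND(AVG(duration), 2)=326, SUM(duration)=326, MIN(plays)=7256
  rock: ids {2, 3, 7} → ROUND(AVG(duration), 2)=336.33, SUM(duration)=1009, MIN(plays)=5038

blues | 201.33 | 604 | 3553 ; jazz | 180 | 180 | 1567 ; rap | 326 | 326 | 7256 ; rock | 336.33 | 1009 | 5038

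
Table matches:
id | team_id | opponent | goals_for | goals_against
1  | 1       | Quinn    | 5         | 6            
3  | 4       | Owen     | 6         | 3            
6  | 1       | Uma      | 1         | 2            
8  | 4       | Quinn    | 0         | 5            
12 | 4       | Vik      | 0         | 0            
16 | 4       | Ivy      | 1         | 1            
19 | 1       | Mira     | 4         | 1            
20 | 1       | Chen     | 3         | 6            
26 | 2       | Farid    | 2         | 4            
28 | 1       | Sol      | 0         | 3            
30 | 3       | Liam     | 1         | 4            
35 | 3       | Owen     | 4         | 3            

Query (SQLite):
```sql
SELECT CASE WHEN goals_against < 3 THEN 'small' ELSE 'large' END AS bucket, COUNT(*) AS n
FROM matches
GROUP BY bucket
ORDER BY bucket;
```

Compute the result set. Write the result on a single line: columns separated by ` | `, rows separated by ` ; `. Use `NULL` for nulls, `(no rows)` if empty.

large | 8 ; small | 4

Bucket rows by goals_against < 3 → 'small' else 'large'; count each bucket.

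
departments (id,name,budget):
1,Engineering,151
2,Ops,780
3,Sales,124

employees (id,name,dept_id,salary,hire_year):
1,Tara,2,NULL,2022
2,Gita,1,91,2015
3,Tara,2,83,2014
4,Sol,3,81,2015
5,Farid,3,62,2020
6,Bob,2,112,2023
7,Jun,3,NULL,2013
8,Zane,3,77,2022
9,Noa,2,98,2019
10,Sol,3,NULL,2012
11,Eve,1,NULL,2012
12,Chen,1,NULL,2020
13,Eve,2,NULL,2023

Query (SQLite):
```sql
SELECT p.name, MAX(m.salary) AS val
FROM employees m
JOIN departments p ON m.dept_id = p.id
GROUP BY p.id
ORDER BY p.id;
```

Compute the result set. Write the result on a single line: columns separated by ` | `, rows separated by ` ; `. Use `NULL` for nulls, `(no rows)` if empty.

Engineering | 91 ; Ops | 112 ; Sales | 81

Join each employees row to its departments via dept_id.
Group joined rows by departments.id; compute MAX(m.salary) per group.
  1: ids {2, 11, 12} → MAX(m.salary)=91
  2: ids {1, 3, 6, 9, 13} → MAX(m.salary)=112
  3: ids {4, 5, 7, 8, 10} → MAX(m.salary)=81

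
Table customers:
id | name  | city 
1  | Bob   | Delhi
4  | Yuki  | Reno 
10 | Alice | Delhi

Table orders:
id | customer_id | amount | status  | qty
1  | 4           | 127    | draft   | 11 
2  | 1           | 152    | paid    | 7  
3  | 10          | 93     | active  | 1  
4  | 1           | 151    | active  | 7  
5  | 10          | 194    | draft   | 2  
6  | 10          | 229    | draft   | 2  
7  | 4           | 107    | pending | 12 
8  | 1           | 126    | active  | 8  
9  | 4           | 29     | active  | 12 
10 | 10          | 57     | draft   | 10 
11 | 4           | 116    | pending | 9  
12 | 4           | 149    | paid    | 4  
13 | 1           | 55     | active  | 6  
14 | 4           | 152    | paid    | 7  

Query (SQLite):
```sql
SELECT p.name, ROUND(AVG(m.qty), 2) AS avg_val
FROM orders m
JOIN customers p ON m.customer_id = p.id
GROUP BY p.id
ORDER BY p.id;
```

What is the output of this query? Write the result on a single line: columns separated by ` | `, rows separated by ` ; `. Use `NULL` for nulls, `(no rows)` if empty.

Join each orders row to its customers via customer_id.
Group joined rows by customers.id; compute ROUND(AVG(m.qty), 2) per group.
  1: ids {2, 4, 8, 13} → ROUND(AVG(m.qty), 2)=7
  4: ids {1, 7, 9, 11, 12, 14} → ROUND(AVG(m.qty), 2)=9.17
  10: ids {3, 5, 6, 10} → ROUND(AVG(m.qty), 2)=3.75

Bob | 7 ; Yuki | 9.17 ; Alice | 3.75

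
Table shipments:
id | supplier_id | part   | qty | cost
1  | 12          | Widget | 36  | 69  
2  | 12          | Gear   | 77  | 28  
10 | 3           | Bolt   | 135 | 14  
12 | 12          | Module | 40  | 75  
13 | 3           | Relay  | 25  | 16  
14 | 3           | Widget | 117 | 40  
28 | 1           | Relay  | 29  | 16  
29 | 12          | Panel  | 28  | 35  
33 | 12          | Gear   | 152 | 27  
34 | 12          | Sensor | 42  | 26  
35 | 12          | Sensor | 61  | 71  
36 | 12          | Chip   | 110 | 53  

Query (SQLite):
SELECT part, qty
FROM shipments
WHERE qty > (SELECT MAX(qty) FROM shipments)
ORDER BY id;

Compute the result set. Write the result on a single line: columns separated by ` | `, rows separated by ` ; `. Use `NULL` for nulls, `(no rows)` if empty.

(no rows)

Scalar subquery: MAX(qty) over all shipments rows = 152.
Keep rows where qty > that value.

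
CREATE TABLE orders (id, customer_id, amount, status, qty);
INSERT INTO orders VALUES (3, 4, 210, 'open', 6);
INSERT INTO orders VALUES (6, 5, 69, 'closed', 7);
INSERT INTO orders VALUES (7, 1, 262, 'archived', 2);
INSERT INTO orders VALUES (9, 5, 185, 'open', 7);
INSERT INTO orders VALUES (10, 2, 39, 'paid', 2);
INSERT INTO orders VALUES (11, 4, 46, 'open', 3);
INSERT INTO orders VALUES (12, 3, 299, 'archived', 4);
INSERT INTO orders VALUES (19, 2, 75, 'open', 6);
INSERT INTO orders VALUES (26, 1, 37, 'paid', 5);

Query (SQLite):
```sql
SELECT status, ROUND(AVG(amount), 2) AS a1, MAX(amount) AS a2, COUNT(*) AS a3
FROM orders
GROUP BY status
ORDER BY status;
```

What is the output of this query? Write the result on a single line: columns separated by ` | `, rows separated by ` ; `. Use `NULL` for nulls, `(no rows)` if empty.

archived | 280.5 | 299 | 2 ; closed | 69 | 69 | 1 ; open | 129 | 210 | 4 ; paid | 38 | 39 | 2

Group orders by status.
Per group compute: ROUND(AVG(amount), 2), MAX(amount), COUNT(*).
  archived: ids {7, 12} → ROUND(AVG(amount), 2)=280.5, MAX(amount)=299, COUNT(*)=2
  closed: ids {6} → ROUND(AVG(amount), 2)=69, MAX(amount)=69, COUNT(*)=1
  open: ids {3, 9, 11, 19} → ROUND(AVG(amount), 2)=129, MAX(amount)=210, COUNT(*)=4
  paid: ids {10, 26} → ROUND(AVG(amount), 2)=38, MAX(amount)=39, COUNT(*)=2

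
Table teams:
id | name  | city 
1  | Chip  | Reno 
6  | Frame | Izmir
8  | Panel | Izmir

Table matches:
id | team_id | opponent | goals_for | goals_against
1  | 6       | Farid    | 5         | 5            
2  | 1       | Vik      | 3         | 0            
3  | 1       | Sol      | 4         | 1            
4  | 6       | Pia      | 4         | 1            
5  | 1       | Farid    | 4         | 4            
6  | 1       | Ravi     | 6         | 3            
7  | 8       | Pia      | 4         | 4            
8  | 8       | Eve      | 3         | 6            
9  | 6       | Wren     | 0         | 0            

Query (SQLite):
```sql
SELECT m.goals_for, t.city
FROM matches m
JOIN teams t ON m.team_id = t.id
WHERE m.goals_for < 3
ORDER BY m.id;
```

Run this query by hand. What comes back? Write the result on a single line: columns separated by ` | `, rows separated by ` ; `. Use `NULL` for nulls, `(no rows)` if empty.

0 | Izmir

Each matches row matches the teams row where team_id = teams.id.
Then keep rows with m.goals_for < 3.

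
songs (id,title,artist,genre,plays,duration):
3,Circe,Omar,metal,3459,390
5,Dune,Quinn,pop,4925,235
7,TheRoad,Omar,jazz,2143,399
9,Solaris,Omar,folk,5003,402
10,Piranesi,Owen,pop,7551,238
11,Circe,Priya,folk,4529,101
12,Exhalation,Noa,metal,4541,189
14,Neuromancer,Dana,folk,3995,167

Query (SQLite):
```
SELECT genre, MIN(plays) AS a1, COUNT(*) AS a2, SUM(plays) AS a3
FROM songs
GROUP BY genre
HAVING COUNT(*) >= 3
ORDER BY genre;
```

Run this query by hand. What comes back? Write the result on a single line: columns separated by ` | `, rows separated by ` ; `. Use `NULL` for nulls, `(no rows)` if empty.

folk | 3995 | 3 | 13527

Group songs by genre.
Per group compute: MIN(plays), COUNT(*), SUM(plays).
HAVING: drop groups with fewer than 3 rows.
  folk: ids {9, 11, 14} → MIN(plays)=3995, COUNT(*)=3, SUM(plays)=13527
  jazz: ids {7} → MIN(plays)=2143, COUNT(*)=1, SUM(plays)=2143
  metal: ids {3, 12} → MIN(plays)=3459, COUNT(*)=2, SUM(plays)=8000
  pop: ids {5, 10} → MIN(plays)=4925, COUNT(*)=2, SUM(plays)=12476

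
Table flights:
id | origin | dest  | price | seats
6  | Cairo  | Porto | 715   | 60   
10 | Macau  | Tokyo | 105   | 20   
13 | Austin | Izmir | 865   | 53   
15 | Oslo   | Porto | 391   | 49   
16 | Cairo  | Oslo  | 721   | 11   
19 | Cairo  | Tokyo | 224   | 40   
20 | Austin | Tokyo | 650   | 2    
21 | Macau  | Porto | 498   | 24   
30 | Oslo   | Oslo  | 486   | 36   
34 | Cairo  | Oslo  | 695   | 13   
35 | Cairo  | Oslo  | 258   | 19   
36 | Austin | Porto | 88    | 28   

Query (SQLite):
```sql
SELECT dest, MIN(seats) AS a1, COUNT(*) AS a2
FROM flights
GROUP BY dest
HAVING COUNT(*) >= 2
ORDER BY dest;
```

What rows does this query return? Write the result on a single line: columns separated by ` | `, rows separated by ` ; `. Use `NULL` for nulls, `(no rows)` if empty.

Oslo | 11 | 4 ; Porto | 24 | 4 ; Tokyo | 2 | 3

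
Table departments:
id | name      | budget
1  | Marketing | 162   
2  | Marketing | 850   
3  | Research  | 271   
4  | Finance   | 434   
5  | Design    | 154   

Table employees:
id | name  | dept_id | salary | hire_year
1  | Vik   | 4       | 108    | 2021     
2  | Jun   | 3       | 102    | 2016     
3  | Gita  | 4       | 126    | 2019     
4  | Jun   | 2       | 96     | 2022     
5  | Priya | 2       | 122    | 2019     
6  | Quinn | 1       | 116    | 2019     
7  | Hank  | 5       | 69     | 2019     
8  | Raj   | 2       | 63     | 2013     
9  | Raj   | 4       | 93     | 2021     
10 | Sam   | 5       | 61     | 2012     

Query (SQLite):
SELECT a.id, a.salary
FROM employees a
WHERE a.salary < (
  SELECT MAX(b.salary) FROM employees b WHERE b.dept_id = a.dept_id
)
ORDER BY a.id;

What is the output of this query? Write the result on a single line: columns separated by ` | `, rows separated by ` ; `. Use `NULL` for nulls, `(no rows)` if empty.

1 | 108 ; 4 | 96 ; 8 | 63 ; 9 | 93 ; 10 | 61

For each employees row a, compute MAX(salary) over rows sharing a.dept_id.
Keep row a if a.salary < that per-group MAX.
  dept_id=1: MAX(salary) = 116
  dept_id=2: MAX(salary) = 122
  dept_id=3: MAX(salary) = 102
  dept_id=4: MAX(salary) = 126
  dept_id=5: MAX(salary) = 69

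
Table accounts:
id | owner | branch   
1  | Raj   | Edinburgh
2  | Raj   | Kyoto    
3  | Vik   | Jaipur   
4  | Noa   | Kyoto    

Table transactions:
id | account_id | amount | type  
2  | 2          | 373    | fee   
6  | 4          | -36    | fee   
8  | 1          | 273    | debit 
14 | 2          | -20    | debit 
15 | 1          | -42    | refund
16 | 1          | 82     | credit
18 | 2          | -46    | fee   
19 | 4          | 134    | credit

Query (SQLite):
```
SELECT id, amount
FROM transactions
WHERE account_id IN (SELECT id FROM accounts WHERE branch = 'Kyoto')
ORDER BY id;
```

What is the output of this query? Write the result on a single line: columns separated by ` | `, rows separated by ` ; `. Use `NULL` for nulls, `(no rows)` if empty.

Inner query: accounts.id where branch = 'Kyoto'.
Outer: keep transactions rows whose account_id is in that set.
Inner query → {2, 4}

2 | 373 ; 6 | -36 ; 14 | -20 ; 18 | -46 ; 19 | 134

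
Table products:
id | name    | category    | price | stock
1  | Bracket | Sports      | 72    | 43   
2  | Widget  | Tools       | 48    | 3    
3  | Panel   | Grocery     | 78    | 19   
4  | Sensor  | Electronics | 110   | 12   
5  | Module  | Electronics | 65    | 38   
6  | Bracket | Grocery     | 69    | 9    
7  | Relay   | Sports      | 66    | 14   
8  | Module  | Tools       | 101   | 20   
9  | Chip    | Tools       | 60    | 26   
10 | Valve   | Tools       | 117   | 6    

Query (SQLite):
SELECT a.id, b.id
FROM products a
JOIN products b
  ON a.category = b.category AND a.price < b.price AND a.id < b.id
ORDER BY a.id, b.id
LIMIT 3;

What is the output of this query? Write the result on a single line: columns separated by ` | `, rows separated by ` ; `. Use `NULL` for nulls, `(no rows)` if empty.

2 | 8 ; 2 | 9 ; 2 | 10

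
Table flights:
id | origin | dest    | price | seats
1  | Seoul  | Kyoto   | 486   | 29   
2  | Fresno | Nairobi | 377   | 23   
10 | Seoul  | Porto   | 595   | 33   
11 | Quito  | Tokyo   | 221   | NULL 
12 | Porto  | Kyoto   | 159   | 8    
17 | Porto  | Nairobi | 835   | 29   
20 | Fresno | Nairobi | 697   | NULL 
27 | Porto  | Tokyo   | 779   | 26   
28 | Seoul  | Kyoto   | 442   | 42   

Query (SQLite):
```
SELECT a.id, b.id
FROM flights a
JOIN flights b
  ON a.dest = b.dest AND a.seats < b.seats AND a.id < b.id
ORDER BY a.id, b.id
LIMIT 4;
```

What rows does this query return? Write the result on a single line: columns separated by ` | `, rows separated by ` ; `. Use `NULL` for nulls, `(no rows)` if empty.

Pairs (a,b) with same dest, a.seats < b.seats, a.id < b.id.
dest groups: Kyoto:{1,12,28} Nairobi:{2,17,20} Porto:{10} Tokyo:{11,27}
Ordered by (a.id, b.id); first 4.

1 | 28 ; 2 | 17 ; 12 | 28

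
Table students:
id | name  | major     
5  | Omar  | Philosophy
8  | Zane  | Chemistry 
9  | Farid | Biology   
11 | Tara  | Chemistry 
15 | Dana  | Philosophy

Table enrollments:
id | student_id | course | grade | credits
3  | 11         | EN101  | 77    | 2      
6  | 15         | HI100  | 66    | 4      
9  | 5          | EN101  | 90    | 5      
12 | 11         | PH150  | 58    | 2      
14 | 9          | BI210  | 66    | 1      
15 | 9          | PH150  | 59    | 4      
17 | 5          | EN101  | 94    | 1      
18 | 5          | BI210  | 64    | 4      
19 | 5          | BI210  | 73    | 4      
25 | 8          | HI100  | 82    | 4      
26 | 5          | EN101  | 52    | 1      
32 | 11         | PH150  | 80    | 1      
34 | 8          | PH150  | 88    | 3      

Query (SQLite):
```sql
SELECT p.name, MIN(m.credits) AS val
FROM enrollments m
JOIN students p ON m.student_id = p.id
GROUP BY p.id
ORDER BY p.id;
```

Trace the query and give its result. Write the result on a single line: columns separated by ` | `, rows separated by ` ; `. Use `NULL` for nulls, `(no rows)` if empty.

Join each enrollments row to its students via student_id.
Group joined rows by students.id; compute MIN(m.credits) per group.
  5: ids {9, 17, 18, 19, 26} → MIN(m.credits)=1
  8: ids {25, 34} → MIN(m.credits)=3
  9: ids {14, 15} → MIN(m.credits)=1
  11: ids {3, 12, 32} → MIN(m.credits)=1
  15: ids {6} → MIN(m.credits)=4

Omar | 1 ; Zane | 3 ; Farid | 1 ; Tara | 1 ; Dana | 4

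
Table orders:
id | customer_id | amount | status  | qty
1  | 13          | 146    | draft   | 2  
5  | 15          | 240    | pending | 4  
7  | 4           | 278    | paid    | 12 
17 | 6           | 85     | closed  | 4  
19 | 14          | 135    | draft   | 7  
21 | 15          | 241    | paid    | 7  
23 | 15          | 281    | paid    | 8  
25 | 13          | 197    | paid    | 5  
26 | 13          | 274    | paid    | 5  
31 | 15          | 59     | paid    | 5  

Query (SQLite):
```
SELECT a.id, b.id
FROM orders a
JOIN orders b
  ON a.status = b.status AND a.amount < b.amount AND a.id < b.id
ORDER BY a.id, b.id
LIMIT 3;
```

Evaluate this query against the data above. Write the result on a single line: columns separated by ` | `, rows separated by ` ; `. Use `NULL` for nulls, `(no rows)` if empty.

7 | 23 ; 21 | 23 ; 21 | 26

Pairs (a,b) with same status, a.amount < b.amount, a.id < b.id.
status groups: closed:{17} draft:{1,19} paid:{7,21,23,25,26,31} pending:{5}
Ordered by (a.id, b.id); first 3.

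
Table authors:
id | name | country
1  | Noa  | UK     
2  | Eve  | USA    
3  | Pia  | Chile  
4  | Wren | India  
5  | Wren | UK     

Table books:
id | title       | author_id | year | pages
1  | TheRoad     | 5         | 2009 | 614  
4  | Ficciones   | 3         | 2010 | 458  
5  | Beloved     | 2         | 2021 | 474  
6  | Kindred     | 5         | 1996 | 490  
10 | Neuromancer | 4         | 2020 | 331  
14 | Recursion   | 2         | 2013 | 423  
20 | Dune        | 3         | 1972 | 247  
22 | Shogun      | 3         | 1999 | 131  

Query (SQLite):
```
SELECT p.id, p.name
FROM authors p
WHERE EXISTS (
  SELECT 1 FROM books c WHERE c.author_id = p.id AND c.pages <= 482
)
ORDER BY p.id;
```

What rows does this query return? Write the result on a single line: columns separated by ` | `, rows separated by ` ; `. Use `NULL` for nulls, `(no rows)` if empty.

2 | Eve ; 3 | Pia ; 4 | Wren

For each authors row, check whether any books with matching author_id has pages <= 482.
Keep rows where that is true.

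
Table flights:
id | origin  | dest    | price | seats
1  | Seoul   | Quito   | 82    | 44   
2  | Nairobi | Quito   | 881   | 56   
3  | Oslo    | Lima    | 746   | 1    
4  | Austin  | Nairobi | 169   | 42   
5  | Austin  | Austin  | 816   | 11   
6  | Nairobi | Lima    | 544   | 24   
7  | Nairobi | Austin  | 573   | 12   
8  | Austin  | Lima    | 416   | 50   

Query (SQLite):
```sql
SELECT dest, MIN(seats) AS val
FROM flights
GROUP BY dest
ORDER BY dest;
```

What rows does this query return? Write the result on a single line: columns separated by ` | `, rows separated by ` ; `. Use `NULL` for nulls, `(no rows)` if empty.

Austin | 11 ; Lima | 1 ; Nairobi | 42 ; Quito | 44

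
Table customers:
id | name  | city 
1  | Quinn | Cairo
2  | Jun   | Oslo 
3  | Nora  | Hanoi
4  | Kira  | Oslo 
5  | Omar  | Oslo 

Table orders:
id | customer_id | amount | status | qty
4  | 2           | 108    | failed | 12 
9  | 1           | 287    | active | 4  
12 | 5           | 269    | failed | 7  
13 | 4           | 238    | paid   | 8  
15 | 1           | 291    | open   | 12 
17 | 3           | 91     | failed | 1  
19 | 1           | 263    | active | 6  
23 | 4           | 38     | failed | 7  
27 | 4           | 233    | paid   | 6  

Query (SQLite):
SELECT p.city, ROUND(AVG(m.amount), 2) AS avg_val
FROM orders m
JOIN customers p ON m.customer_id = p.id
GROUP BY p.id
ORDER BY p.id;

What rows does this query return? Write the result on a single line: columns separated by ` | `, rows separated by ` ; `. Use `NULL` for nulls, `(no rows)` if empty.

Join each orders row to its customers via customer_id.
Group joined rows by customers.id; compute ROUND(AVG(m.amount), 2) per group.
  1: ids {9, 15, 19} → ROUND(AVG(m.amount), 2)=280.33
  2: ids {4} → ROUND(AVG(m.amount), 2)=108
  3: ids {17} → ROUND(AVG(m.amount), 2)=91
  4: ids {13, 23, 27} → ROUND(AVG(m.amount), 2)=169.67
  5: ids {12} → ROUND(AVG(m.amount), 2)=269

Cairo | 280.33 ; Oslo | 108 ; Hanoi | 91 ; Oslo | 169.67 ; Oslo | 269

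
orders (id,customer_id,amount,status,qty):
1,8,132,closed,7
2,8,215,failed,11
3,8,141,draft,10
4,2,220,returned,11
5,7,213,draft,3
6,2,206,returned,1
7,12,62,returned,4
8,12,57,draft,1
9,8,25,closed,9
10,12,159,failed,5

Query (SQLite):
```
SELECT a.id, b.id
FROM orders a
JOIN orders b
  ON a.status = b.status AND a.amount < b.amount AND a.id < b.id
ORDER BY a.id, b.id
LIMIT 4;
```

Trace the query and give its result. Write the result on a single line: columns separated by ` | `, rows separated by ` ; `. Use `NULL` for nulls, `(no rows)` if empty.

Pairs (a,b) with same status, a.amount < b.amount, a.id < b.id.
status groups: closed:{1,9} draft:{3,5,8} failed:{2,10} returned:{4,6,7}
Ordered by (a.id, b.id); first 4.

3 | 5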